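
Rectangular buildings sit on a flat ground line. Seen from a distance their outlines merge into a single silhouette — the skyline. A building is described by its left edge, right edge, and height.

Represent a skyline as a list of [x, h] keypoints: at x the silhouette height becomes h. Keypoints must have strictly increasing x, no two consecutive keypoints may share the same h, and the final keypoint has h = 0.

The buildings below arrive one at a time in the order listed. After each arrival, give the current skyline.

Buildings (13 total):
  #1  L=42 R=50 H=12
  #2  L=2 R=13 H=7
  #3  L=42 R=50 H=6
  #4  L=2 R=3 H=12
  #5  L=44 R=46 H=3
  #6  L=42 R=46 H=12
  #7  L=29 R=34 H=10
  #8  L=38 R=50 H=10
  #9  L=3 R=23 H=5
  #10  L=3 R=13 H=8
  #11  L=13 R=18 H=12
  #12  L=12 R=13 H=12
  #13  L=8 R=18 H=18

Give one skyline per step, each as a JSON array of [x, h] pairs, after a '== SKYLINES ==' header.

== SKYLINES ==
[[42,12],[50,0]]
[[2,7],[13,0],[42,12],[50,0]]
[[2,7],[13,0],[42,12],[50,0]]
[[2,12],[3,7],[13,0],[42,12],[50,0]]
[[2,12],[3,7],[13,0],[42,12],[50,0]]
[[2,12],[3,7],[13,0],[42,12],[50,0]]
[[2,12],[3,7],[13,0],[29,10],[34,0],[42,12],[50,0]]
[[2,12],[3,7],[13,0],[29,10],[34,0],[38,10],[42,12],[50,0]]
[[2,12],[3,7],[13,5],[23,0],[29,10],[34,0],[38,10],[42,12],[50,0]]
[[2,12],[3,8],[13,5],[23,0],[29,10],[34,0],[38,10],[42,12],[50,0]]
[[2,12],[3,8],[13,12],[18,5],[23,0],[29,10],[34,0],[38,10],[42,12],[50,0]]
[[2,12],[3,8],[12,12],[18,5],[23,0],[29,10],[34,0],[38,10],[42,12],[50,0]]
[[2,12],[3,8],[8,18],[18,5],[23,0],[29,10],[34,0],[38,10],[42,12],[50,0]]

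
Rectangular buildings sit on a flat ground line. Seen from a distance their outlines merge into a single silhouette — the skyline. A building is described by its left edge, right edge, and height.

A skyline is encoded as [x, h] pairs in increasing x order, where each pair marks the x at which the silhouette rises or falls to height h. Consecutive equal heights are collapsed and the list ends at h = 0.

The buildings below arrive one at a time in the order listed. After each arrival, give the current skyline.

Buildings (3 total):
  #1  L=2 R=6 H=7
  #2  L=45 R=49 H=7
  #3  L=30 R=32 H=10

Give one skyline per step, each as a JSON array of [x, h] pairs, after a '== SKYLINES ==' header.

== SKYLINES ==
[[2,7],[6,0]]
[[2,7],[6,0],[45,7],[49,0]]
[[2,7],[6,0],[30,10],[32,0],[45,7],[49,0]]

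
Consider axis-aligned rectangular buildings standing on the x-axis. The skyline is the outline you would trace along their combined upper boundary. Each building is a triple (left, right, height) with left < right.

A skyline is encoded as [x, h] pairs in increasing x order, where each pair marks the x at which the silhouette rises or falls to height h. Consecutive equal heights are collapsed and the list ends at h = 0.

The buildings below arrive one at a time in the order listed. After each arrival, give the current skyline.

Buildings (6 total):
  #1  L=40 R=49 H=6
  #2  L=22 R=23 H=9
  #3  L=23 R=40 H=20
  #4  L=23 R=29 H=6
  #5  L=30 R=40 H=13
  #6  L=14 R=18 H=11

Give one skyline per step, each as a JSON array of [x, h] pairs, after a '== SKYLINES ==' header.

== SKYLINES ==
[[40,6],[49,0]]
[[22,9],[23,0],[40,6],[49,0]]
[[22,9],[23,20],[40,6],[49,0]]
[[22,9],[23,20],[40,6],[49,0]]
[[22,9],[23,20],[40,6],[49,0]]
[[14,11],[18,0],[22,9],[23,20],[40,6],[49,0]]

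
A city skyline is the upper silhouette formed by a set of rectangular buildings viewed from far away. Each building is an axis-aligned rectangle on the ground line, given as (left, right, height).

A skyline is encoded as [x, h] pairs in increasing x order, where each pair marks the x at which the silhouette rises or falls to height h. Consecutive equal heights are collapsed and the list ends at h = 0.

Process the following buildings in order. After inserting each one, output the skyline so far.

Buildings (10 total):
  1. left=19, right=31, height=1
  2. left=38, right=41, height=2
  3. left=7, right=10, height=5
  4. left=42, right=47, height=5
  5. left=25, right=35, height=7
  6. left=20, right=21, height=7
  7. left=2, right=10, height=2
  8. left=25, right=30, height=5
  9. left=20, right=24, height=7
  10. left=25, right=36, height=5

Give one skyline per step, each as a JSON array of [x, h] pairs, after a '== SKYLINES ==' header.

== SKYLINES ==
[[19,1],[31,0]]
[[19,1],[31,0],[38,2],[41,0]]
[[7,5],[10,0],[19,1],[31,0],[38,2],[41,0]]
[[7,5],[10,0],[19,1],[31,0],[38,2],[41,0],[42,5],[47,0]]
[[7,5],[10,0],[19,1],[25,7],[35,0],[38,2],[41,0],[42,5],[47,0]]
[[7,5],[10,0],[19,1],[20,7],[21,1],[25,7],[35,0],[38,2],[41,0],[42,5],[47,0]]
[[2,2],[7,5],[10,0],[19,1],[20,7],[21,1],[25,7],[35,0],[38,2],[41,0],[42,5],[47,0]]
[[2,2],[7,5],[10,0],[19,1],[20,7],[21,1],[25,7],[35,0],[38,2],[41,0],[42,5],[47,0]]
[[2,2],[7,5],[10,0],[19,1],[20,7],[24,1],[25,7],[35,0],[38,2],[41,0],[42,5],[47,0]]
[[2,2],[7,5],[10,0],[19,1],[20,7],[24,1],[25,7],[35,5],[36,0],[38,2],[41,0],[42,5],[47,0]]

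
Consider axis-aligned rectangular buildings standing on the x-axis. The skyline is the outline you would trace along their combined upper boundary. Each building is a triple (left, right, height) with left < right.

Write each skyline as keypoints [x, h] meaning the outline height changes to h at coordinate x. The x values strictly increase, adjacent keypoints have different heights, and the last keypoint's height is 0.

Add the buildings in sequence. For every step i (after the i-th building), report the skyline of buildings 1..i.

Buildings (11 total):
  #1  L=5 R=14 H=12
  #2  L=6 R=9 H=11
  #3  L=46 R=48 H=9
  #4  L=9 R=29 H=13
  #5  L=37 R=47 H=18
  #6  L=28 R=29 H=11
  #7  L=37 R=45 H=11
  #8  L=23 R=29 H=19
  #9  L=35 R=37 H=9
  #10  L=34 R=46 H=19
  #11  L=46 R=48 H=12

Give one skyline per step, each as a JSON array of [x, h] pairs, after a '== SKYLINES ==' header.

== SKYLINES ==
[[5,12],[14,0]]
[[5,12],[14,0]]
[[5,12],[14,0],[46,9],[48,0]]
[[5,12],[9,13],[29,0],[46,9],[48,0]]
[[5,12],[9,13],[29,0],[37,18],[47,9],[48,0]]
[[5,12],[9,13],[29,0],[37,18],[47,9],[48,0]]
[[5,12],[9,13],[29,0],[37,18],[47,9],[48,0]]
[[5,12],[9,13],[23,19],[29,0],[37,18],[47,9],[48,0]]
[[5,12],[9,13],[23,19],[29,0],[35,9],[37,18],[47,9],[48,0]]
[[5,12],[9,13],[23,19],[29,0],[34,19],[46,18],[47,9],[48,0]]
[[5,12],[9,13],[23,19],[29,0],[34,19],[46,18],[47,12],[48,0]]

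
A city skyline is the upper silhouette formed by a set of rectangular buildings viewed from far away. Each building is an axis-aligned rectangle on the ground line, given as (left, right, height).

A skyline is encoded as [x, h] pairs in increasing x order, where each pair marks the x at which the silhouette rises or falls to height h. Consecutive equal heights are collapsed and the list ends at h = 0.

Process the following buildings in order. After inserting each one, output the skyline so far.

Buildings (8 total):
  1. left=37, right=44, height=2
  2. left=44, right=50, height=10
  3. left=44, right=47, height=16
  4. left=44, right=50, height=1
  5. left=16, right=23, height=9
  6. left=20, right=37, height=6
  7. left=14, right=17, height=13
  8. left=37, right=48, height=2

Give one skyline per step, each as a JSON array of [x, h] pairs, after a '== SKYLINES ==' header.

== SKYLINES ==
[[37,2],[44,0]]
[[37,2],[44,10],[50,0]]
[[37,2],[44,16],[47,10],[50,0]]
[[37,2],[44,16],[47,10],[50,0]]
[[16,9],[23,0],[37,2],[44,16],[47,10],[50,0]]
[[16,9],[23,6],[37,2],[44,16],[47,10],[50,0]]
[[14,13],[17,9],[23,6],[37,2],[44,16],[47,10],[50,0]]
[[14,13],[17,9],[23,6],[37,2],[44,16],[47,10],[50,0]]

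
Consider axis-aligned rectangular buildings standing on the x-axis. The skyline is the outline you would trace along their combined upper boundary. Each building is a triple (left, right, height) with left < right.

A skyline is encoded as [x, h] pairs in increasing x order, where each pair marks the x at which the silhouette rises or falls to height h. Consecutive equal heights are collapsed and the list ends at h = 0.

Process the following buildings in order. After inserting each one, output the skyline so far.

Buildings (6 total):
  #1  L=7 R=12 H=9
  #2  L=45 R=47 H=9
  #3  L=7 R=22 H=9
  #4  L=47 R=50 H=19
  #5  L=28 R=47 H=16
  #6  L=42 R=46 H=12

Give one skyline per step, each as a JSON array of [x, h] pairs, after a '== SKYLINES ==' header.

== SKYLINES ==
[[7,9],[12,0]]
[[7,9],[12,0],[45,9],[47,0]]
[[7,9],[22,0],[45,9],[47,0]]
[[7,9],[22,0],[45,9],[47,19],[50,0]]
[[7,9],[22,0],[28,16],[47,19],[50,0]]
[[7,9],[22,0],[28,16],[47,19],[50,0]]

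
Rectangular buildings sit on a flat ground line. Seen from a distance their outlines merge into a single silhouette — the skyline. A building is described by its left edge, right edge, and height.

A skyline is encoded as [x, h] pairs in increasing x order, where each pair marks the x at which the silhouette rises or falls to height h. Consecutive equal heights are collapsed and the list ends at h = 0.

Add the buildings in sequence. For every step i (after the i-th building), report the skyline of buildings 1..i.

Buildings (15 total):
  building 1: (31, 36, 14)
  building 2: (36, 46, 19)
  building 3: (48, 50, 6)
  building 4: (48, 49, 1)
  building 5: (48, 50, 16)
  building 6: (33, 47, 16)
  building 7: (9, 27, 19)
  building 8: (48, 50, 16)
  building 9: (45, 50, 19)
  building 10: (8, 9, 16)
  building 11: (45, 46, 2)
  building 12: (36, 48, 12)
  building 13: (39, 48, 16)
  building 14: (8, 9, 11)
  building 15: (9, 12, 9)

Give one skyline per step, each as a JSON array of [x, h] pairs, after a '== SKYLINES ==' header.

== SKYLINES ==
[[31,14],[36,0]]
[[31,14],[36,19],[46,0]]
[[31,14],[36,19],[46,0],[48,6],[50,0]]
[[31,14],[36,19],[46,0],[48,6],[50,0]]
[[31,14],[36,19],[46,0],[48,16],[50,0]]
[[31,14],[33,16],[36,19],[46,16],[47,0],[48,16],[50,0]]
[[9,19],[27,0],[31,14],[33,16],[36,19],[46,16],[47,0],[48,16],[50,0]]
[[9,19],[27,0],[31,14],[33,16],[36,19],[46,16],[47,0],[48,16],[50,0]]
[[9,19],[27,0],[31,14],[33,16],[36,19],[50,0]]
[[8,16],[9,19],[27,0],[31,14],[33,16],[36,19],[50,0]]
[[8,16],[9,19],[27,0],[31,14],[33,16],[36,19],[50,0]]
[[8,16],[9,19],[27,0],[31,14],[33,16],[36,19],[50,0]]
[[8,16],[9,19],[27,0],[31,14],[33,16],[36,19],[50,0]]
[[8,16],[9,19],[27,0],[31,14],[33,16],[36,19],[50,0]]
[[8,16],[9,19],[27,0],[31,14],[33,16],[36,19],[50,0]]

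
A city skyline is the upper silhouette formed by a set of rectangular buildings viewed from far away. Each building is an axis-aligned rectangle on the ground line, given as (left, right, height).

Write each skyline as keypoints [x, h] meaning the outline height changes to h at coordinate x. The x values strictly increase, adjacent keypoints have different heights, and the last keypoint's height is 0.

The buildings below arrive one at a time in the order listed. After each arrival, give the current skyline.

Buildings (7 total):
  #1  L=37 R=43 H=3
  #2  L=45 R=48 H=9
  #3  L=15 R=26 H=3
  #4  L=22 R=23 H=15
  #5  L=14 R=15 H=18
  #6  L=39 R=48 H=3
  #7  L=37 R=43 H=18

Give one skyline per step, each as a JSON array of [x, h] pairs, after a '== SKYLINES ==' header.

== SKYLINES ==
[[37,3],[43,0]]
[[37,3],[43,0],[45,9],[48,0]]
[[15,3],[26,0],[37,3],[43,0],[45,9],[48,0]]
[[15,3],[22,15],[23,3],[26,0],[37,3],[43,0],[45,9],[48,0]]
[[14,18],[15,3],[22,15],[23,3],[26,0],[37,3],[43,0],[45,9],[48,0]]
[[14,18],[15,3],[22,15],[23,3],[26,0],[37,3],[45,9],[48,0]]
[[14,18],[15,3],[22,15],[23,3],[26,0],[37,18],[43,3],[45,9],[48,0]]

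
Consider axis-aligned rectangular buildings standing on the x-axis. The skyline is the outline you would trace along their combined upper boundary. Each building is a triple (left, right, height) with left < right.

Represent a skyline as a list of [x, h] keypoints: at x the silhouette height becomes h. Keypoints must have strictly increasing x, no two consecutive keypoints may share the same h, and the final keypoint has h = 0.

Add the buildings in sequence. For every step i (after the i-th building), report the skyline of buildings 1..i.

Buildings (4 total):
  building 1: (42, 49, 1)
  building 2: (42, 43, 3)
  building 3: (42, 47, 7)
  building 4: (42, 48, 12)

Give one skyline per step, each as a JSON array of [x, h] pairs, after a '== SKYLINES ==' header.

== SKYLINES ==
[[42,1],[49,0]]
[[42,3],[43,1],[49,0]]
[[42,7],[47,1],[49,0]]
[[42,12],[48,1],[49,0]]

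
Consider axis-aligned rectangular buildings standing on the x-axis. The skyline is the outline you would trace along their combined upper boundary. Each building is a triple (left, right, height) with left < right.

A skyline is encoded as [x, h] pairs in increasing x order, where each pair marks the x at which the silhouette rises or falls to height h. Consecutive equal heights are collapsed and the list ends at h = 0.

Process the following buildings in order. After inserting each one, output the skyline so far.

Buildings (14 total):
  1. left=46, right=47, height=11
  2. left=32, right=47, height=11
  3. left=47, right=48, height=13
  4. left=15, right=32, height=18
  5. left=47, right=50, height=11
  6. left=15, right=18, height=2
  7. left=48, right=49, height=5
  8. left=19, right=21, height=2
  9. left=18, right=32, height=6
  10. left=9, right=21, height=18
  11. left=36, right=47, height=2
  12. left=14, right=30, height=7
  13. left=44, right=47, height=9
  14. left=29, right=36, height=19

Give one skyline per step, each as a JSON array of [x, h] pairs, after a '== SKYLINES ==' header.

== SKYLINES ==
[[46,11],[47,0]]
[[32,11],[47,0]]
[[32,11],[47,13],[48,0]]
[[15,18],[32,11],[47,13],[48,0]]
[[15,18],[32,11],[47,13],[48,11],[50,0]]
[[15,18],[32,11],[47,13],[48,11],[50,0]]
[[15,18],[32,11],[47,13],[48,11],[50,0]]
[[15,18],[32,11],[47,13],[48,11],[50,0]]
[[15,18],[32,11],[47,13],[48,11],[50,0]]
[[9,18],[32,11],[47,13],[48,11],[50,0]]
[[9,18],[32,11],[47,13],[48,11],[50,0]]
[[9,18],[32,11],[47,13],[48,11],[50,0]]
[[9,18],[32,11],[47,13],[48,11],[50,0]]
[[9,18],[29,19],[36,11],[47,13],[48,11],[50,0]]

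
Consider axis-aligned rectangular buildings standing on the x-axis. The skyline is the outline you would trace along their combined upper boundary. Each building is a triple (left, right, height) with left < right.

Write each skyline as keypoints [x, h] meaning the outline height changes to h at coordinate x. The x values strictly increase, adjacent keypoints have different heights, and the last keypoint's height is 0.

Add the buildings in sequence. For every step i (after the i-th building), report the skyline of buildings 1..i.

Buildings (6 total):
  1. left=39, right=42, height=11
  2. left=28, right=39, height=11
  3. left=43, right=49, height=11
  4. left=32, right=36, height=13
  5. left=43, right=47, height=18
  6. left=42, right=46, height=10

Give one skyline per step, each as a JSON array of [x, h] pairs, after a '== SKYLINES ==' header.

== SKYLINES ==
[[39,11],[42,0]]
[[28,11],[42,0]]
[[28,11],[42,0],[43,11],[49,0]]
[[28,11],[32,13],[36,11],[42,0],[43,11],[49,0]]
[[28,11],[32,13],[36,11],[42,0],[43,18],[47,11],[49,0]]
[[28,11],[32,13],[36,11],[42,10],[43,18],[47,11],[49,0]]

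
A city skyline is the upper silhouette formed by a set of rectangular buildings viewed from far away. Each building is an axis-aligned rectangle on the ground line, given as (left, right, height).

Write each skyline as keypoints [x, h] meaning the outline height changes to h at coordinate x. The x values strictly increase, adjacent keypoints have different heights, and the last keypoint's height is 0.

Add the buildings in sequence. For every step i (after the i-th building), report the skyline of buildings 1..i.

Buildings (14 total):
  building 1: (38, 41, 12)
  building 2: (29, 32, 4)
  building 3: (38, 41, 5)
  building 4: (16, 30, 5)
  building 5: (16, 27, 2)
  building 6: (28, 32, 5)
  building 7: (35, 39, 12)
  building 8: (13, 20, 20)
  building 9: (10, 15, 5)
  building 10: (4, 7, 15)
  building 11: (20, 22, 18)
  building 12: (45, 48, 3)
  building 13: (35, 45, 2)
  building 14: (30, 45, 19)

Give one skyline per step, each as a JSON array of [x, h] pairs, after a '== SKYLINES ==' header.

== SKYLINES ==
[[38,12],[41,0]]
[[29,4],[32,0],[38,12],[41,0]]
[[29,4],[32,0],[38,12],[41,0]]
[[16,5],[30,4],[32,0],[38,12],[41,0]]
[[16,5],[30,4],[32,0],[38,12],[41,0]]
[[16,5],[32,0],[38,12],[41,0]]
[[16,5],[32,0],[35,12],[41,0]]
[[13,20],[20,5],[32,0],[35,12],[41,0]]
[[10,5],[13,20],[20,5],[32,0],[35,12],[41,0]]
[[4,15],[7,0],[10,5],[13,20],[20,5],[32,0],[35,12],[41,0]]
[[4,15],[7,0],[10,5],[13,20],[20,18],[22,5],[32,0],[35,12],[41,0]]
[[4,15],[7,0],[10,5],[13,20],[20,18],[22,5],[32,0],[35,12],[41,0],[45,3],[48,0]]
[[4,15],[7,0],[10,5],[13,20],[20,18],[22,5],[32,0],[35,12],[41,2],[45,3],[48,0]]
[[4,15],[7,0],[10,5],[13,20],[20,18],[22,5],[30,19],[45,3],[48,0]]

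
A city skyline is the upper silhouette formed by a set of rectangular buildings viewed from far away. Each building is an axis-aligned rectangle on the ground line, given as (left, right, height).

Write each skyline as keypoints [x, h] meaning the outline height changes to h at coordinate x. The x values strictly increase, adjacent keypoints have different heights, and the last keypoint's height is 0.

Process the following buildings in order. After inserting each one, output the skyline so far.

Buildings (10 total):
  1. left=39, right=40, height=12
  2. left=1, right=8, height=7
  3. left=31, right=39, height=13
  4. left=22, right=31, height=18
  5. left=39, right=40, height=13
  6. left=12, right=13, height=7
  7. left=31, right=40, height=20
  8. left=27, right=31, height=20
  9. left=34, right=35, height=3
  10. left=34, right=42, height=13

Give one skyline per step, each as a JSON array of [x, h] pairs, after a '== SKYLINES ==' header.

== SKYLINES ==
[[39,12],[40,0]]
[[1,7],[8,0],[39,12],[40,0]]
[[1,7],[8,0],[31,13],[39,12],[40,0]]
[[1,7],[8,0],[22,18],[31,13],[39,12],[40,0]]
[[1,7],[8,0],[22,18],[31,13],[40,0]]
[[1,7],[8,0],[12,7],[13,0],[22,18],[31,13],[40,0]]
[[1,7],[8,0],[12,7],[13,0],[22,18],[31,20],[40,0]]
[[1,7],[8,0],[12,7],[13,0],[22,18],[27,20],[40,0]]
[[1,7],[8,0],[12,7],[13,0],[22,18],[27,20],[40,0]]
[[1,7],[8,0],[12,7],[13,0],[22,18],[27,20],[40,13],[42,0]]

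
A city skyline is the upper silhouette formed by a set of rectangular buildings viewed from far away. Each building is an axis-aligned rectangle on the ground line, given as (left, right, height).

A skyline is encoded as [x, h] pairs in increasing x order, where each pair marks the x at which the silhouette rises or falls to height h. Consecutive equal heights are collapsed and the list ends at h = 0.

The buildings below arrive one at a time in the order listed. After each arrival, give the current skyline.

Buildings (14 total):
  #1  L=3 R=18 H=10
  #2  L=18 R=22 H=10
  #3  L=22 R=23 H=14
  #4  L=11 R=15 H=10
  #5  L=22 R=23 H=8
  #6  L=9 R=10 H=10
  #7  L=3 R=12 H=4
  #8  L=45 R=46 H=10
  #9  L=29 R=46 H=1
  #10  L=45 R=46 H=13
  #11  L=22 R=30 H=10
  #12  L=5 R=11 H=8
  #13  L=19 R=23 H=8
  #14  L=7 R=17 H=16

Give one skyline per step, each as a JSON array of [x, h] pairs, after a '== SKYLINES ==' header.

== SKYLINES ==
[[3,10],[18,0]]
[[3,10],[22,0]]
[[3,10],[22,14],[23,0]]
[[3,10],[22,14],[23,0]]
[[3,10],[22,14],[23,0]]
[[3,10],[22,14],[23,0]]
[[3,10],[22,14],[23,0]]
[[3,10],[22,14],[23,0],[45,10],[46,0]]
[[3,10],[22,14],[23,0],[29,1],[45,10],[46,0]]
[[3,10],[22,14],[23,0],[29,1],[45,13],[46,0]]
[[3,10],[22,14],[23,10],[30,1],[45,13],[46,0]]
[[3,10],[22,14],[23,10],[30,1],[45,13],[46,0]]
[[3,10],[22,14],[23,10],[30,1],[45,13],[46,0]]
[[3,10],[7,16],[17,10],[22,14],[23,10],[30,1],[45,13],[46,0]]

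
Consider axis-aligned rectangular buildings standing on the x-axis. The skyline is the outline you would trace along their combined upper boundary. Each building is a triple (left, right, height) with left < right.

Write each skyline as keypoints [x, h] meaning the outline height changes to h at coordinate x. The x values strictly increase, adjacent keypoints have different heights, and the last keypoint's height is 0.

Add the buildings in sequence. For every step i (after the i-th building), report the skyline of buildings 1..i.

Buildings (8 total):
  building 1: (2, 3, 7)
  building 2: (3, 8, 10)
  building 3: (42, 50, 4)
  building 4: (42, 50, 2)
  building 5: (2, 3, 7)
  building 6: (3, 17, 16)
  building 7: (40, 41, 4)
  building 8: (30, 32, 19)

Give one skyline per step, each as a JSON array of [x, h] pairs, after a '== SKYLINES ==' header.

== SKYLINES ==
[[2,7],[3,0]]
[[2,7],[3,10],[8,0]]
[[2,7],[3,10],[8,0],[42,4],[50,0]]
[[2,7],[3,10],[8,0],[42,4],[50,0]]
[[2,7],[3,10],[8,0],[42,4],[50,0]]
[[2,7],[3,16],[17,0],[42,4],[50,0]]
[[2,7],[3,16],[17,0],[40,4],[41,0],[42,4],[50,0]]
[[2,7],[3,16],[17,0],[30,19],[32,0],[40,4],[41,0],[42,4],[50,0]]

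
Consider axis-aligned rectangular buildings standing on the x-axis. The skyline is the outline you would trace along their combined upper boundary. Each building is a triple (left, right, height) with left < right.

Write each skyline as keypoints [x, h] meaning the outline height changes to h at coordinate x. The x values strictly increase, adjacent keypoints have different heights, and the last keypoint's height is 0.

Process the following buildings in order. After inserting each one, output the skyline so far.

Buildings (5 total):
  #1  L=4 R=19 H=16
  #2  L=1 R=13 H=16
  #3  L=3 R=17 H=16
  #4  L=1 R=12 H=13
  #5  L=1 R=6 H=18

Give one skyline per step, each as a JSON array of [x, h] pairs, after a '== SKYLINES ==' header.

== SKYLINES ==
[[4,16],[19,0]]
[[1,16],[19,0]]
[[1,16],[19,0]]
[[1,16],[19,0]]
[[1,18],[6,16],[19,0]]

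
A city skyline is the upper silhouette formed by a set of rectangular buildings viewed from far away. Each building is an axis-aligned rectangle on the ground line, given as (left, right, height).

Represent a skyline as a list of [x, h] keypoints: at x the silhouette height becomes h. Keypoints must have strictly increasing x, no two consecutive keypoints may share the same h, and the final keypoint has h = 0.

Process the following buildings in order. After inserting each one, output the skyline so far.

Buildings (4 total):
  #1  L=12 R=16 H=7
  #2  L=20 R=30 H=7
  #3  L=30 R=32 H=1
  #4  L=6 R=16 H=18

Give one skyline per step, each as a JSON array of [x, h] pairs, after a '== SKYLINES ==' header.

== SKYLINES ==
[[12,7],[16,0]]
[[12,7],[16,0],[20,7],[30,0]]
[[12,7],[16,0],[20,7],[30,1],[32,0]]
[[6,18],[16,0],[20,7],[30,1],[32,0]]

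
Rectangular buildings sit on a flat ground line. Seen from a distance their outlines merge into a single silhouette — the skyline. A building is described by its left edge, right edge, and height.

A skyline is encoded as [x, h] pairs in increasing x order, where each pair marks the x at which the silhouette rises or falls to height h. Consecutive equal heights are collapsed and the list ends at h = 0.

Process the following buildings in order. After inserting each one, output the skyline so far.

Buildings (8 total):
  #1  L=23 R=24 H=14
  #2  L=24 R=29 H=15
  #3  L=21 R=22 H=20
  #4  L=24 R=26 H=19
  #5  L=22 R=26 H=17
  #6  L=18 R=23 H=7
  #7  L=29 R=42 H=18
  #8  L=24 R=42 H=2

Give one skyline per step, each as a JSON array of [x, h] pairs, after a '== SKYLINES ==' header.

== SKYLINES ==
[[23,14],[24,0]]
[[23,14],[24,15],[29,0]]
[[21,20],[22,0],[23,14],[24,15],[29,0]]
[[21,20],[22,0],[23,14],[24,19],[26,15],[29,0]]
[[21,20],[22,17],[24,19],[26,15],[29,0]]
[[18,7],[21,20],[22,17],[24,19],[26,15],[29,0]]
[[18,7],[21,20],[22,17],[24,19],[26,15],[29,18],[42,0]]
[[18,7],[21,20],[22,17],[24,19],[26,15],[29,18],[42,0]]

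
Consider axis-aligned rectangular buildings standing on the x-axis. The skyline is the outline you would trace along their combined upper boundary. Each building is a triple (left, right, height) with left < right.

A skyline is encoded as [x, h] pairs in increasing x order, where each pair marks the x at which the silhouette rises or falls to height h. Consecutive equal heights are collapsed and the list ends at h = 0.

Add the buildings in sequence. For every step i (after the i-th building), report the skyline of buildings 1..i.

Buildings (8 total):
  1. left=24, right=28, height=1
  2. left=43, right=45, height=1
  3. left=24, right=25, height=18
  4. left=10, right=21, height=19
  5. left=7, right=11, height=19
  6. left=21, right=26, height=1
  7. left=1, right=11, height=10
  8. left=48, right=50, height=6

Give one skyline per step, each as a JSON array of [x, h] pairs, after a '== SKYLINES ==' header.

== SKYLINES ==
[[24,1],[28,0]]
[[24,1],[28,0],[43,1],[45,0]]
[[24,18],[25,1],[28,0],[43,1],[45,0]]
[[10,19],[21,0],[24,18],[25,1],[28,0],[43,1],[45,0]]
[[7,19],[21,0],[24,18],[25,1],[28,0],[43,1],[45,0]]
[[7,19],[21,1],[24,18],[25,1],[28,0],[43,1],[45,0]]
[[1,10],[7,19],[21,1],[24,18],[25,1],[28,0],[43,1],[45,0]]
[[1,10],[7,19],[21,1],[24,18],[25,1],[28,0],[43,1],[45,0],[48,6],[50,0]]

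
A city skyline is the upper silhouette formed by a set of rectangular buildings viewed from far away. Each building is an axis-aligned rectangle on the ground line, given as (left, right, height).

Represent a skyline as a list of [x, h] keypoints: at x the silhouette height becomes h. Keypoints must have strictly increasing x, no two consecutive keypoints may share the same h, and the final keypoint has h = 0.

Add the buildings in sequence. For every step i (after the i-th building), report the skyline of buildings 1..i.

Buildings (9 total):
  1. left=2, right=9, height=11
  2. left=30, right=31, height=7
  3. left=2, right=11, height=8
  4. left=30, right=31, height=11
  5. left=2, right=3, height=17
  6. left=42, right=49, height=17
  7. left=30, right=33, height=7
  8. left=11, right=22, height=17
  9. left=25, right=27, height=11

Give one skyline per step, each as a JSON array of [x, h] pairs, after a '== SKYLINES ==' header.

== SKYLINES ==
[[2,11],[9,0]]
[[2,11],[9,0],[30,7],[31,0]]
[[2,11],[9,8],[11,0],[30,7],[31,0]]
[[2,11],[9,8],[11,0],[30,11],[31,0]]
[[2,17],[3,11],[9,8],[11,0],[30,11],[31,0]]
[[2,17],[3,11],[9,8],[11,0],[30,11],[31,0],[42,17],[49,0]]
[[2,17],[3,11],[9,8],[11,0],[30,11],[31,7],[33,0],[42,17],[49,0]]
[[2,17],[3,11],[9,8],[11,17],[22,0],[30,11],[31,7],[33,0],[42,17],[49,0]]
[[2,17],[3,11],[9,8],[11,17],[22,0],[25,11],[27,0],[30,11],[31,7],[33,0],[42,17],[49,0]]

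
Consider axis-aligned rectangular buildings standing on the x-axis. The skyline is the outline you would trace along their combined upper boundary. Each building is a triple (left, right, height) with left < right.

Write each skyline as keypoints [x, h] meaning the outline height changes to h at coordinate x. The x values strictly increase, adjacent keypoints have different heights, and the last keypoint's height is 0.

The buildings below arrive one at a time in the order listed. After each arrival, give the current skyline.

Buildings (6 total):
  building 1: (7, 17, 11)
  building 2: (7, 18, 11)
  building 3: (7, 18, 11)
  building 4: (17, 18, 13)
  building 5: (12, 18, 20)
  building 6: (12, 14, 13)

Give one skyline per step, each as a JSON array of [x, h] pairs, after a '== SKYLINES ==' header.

== SKYLINES ==
[[7,11],[17,0]]
[[7,11],[18,0]]
[[7,11],[18,0]]
[[7,11],[17,13],[18,0]]
[[7,11],[12,20],[18,0]]
[[7,11],[12,20],[18,0]]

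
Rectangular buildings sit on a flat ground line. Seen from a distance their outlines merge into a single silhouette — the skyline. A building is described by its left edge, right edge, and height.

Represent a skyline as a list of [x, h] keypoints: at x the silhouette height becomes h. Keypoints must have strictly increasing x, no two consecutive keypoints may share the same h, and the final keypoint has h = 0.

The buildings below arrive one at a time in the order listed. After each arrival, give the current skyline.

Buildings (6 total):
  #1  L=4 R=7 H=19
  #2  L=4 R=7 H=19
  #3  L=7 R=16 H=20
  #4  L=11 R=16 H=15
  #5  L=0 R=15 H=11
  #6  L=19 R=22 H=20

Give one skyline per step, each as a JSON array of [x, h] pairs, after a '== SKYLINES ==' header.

== SKYLINES ==
[[4,19],[7,0]]
[[4,19],[7,0]]
[[4,19],[7,20],[16,0]]
[[4,19],[7,20],[16,0]]
[[0,11],[4,19],[7,20],[16,0]]
[[0,11],[4,19],[7,20],[16,0],[19,20],[22,0]]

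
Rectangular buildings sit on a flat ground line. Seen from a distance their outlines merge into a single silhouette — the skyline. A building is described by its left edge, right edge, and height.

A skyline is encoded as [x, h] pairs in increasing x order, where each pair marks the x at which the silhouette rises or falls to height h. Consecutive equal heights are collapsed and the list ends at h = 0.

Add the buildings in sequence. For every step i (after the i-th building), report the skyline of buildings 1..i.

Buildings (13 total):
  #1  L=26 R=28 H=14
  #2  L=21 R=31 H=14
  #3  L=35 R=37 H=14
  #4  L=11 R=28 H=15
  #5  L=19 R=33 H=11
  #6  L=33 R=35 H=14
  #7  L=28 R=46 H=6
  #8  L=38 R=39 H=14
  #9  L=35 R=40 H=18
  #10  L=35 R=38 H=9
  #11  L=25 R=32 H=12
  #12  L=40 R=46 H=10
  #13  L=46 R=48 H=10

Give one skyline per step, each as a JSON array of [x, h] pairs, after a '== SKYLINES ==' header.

== SKYLINES ==
[[26,14],[28,0]]
[[21,14],[31,0]]
[[21,14],[31,0],[35,14],[37,0]]
[[11,15],[28,14],[31,0],[35,14],[37,0]]
[[11,15],[28,14],[31,11],[33,0],[35,14],[37,0]]
[[11,15],[28,14],[31,11],[33,14],[37,0]]
[[11,15],[28,14],[31,11],[33,14],[37,6],[46,0]]
[[11,15],[28,14],[31,11],[33,14],[37,6],[38,14],[39,6],[46,0]]
[[11,15],[28,14],[31,11],[33,14],[35,18],[40,6],[46,0]]
[[11,15],[28,14],[31,11],[33,14],[35,18],[40,6],[46,0]]
[[11,15],[28,14],[31,12],[32,11],[33,14],[35,18],[40,6],[46,0]]
[[11,15],[28,14],[31,12],[32,11],[33,14],[35,18],[40,10],[46,0]]
[[11,15],[28,14],[31,12],[32,11],[33,14],[35,18],[40,10],[48,0]]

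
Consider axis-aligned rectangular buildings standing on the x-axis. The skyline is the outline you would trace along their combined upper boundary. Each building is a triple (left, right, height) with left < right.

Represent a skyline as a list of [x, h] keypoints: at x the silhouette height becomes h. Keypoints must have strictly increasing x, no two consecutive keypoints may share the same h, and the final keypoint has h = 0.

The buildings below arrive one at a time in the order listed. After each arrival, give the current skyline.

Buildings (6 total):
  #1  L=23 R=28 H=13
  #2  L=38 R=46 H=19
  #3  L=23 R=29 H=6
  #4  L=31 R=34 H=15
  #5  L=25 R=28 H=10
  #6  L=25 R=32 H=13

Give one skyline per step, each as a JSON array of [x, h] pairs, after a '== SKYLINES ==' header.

== SKYLINES ==
[[23,13],[28,0]]
[[23,13],[28,0],[38,19],[46,0]]
[[23,13],[28,6],[29,0],[38,19],[46,0]]
[[23,13],[28,6],[29,0],[31,15],[34,0],[38,19],[46,0]]
[[23,13],[28,6],[29,0],[31,15],[34,0],[38,19],[46,0]]
[[23,13],[31,15],[34,0],[38,19],[46,0]]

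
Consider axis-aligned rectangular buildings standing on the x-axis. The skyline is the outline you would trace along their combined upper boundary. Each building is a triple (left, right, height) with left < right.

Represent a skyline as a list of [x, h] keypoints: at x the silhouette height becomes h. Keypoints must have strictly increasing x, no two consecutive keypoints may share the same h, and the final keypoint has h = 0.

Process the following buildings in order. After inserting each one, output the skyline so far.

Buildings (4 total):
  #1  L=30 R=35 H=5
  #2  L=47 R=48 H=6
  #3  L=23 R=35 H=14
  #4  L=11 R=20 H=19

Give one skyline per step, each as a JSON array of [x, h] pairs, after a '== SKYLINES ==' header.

== SKYLINES ==
[[30,5],[35,0]]
[[30,5],[35,0],[47,6],[48,0]]
[[23,14],[35,0],[47,6],[48,0]]
[[11,19],[20,0],[23,14],[35,0],[47,6],[48,0]]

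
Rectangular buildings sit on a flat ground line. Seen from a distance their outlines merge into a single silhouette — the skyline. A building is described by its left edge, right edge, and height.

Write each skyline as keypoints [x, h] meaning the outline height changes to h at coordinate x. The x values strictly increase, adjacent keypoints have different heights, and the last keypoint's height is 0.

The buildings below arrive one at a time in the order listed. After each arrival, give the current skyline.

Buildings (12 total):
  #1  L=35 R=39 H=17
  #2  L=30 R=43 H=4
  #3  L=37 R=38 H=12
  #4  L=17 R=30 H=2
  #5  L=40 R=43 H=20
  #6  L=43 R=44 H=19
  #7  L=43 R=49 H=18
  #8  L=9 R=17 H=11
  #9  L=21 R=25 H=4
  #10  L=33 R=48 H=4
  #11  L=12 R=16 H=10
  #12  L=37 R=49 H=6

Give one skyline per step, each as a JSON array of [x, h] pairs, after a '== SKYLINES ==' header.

== SKYLINES ==
[[35,17],[39,0]]
[[30,4],[35,17],[39,4],[43,0]]
[[30,4],[35,17],[39,4],[43,0]]
[[17,2],[30,4],[35,17],[39,4],[43,0]]
[[17,2],[30,4],[35,17],[39,4],[40,20],[43,0]]
[[17,2],[30,4],[35,17],[39,4],[40,20],[43,19],[44,0]]
[[17,2],[30,4],[35,17],[39,4],[40,20],[43,19],[44,18],[49,0]]
[[9,11],[17,2],[30,4],[35,17],[39,4],[40,20],[43,19],[44,18],[49,0]]
[[9,11],[17,2],[21,4],[25,2],[30,4],[35,17],[39,4],[40,20],[43,19],[44,18],[49,0]]
[[9,11],[17,2],[21,4],[25,2],[30,4],[35,17],[39,4],[40,20],[43,19],[44,18],[49,0]]
[[9,11],[17,2],[21,4],[25,2],[30,4],[35,17],[39,4],[40,20],[43,19],[44,18],[49,0]]
[[9,11],[17,2],[21,4],[25,2],[30,4],[35,17],[39,6],[40,20],[43,19],[44,18],[49,0]]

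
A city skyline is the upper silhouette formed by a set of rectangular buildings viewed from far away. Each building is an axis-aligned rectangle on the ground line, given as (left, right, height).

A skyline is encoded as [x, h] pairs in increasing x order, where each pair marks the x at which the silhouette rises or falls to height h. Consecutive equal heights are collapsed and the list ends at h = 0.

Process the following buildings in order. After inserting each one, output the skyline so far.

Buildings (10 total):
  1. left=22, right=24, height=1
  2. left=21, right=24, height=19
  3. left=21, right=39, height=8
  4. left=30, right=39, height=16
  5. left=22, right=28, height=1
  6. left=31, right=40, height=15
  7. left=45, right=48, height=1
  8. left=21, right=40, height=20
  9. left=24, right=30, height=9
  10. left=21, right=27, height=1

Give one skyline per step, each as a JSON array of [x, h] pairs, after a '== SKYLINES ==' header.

== SKYLINES ==
[[22,1],[24,0]]
[[21,19],[24,0]]
[[21,19],[24,8],[39,0]]
[[21,19],[24,8],[30,16],[39,0]]
[[21,19],[24,8],[30,16],[39,0]]
[[21,19],[24,8],[30,16],[39,15],[40,0]]
[[21,19],[24,8],[30,16],[39,15],[40,0],[45,1],[48,0]]
[[21,20],[40,0],[45,1],[48,0]]
[[21,20],[40,0],[45,1],[48,0]]
[[21,20],[40,0],[45,1],[48,0]]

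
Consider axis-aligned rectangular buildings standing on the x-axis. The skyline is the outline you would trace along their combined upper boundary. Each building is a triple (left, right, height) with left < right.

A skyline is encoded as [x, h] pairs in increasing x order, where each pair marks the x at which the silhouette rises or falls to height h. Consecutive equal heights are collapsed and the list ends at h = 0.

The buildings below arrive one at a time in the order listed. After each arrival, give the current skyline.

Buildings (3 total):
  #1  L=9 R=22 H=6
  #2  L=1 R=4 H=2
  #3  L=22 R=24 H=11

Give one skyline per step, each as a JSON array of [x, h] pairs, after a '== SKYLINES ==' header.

== SKYLINES ==
[[9,6],[22,0]]
[[1,2],[4,0],[9,6],[22,0]]
[[1,2],[4,0],[9,6],[22,11],[24,0]]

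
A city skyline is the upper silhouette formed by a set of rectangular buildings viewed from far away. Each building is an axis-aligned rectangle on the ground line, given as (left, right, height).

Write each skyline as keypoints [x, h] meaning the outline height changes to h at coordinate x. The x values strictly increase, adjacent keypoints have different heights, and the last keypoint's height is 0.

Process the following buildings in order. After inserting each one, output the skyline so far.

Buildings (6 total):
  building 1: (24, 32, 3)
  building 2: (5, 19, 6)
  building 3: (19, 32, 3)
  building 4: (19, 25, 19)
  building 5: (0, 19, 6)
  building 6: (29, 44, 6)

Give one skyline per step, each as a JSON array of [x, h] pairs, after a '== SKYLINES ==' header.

== SKYLINES ==
[[24,3],[32,0]]
[[5,6],[19,0],[24,3],[32,0]]
[[5,6],[19,3],[32,0]]
[[5,6],[19,19],[25,3],[32,0]]
[[0,6],[19,19],[25,3],[32,0]]
[[0,6],[19,19],[25,3],[29,6],[44,0]]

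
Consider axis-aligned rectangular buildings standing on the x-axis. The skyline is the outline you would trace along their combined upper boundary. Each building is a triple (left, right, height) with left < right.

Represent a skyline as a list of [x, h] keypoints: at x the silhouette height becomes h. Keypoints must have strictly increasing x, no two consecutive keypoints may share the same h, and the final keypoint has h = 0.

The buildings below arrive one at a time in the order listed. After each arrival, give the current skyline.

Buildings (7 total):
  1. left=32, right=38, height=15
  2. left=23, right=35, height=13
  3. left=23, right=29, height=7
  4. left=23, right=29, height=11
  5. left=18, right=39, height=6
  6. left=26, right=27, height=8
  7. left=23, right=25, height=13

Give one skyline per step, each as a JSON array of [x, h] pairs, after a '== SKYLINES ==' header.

== SKYLINES ==
[[32,15],[38,0]]
[[23,13],[32,15],[38,0]]
[[23,13],[32,15],[38,0]]
[[23,13],[32,15],[38,0]]
[[18,6],[23,13],[32,15],[38,6],[39,0]]
[[18,6],[23,13],[32,15],[38,6],[39,0]]
[[18,6],[23,13],[32,15],[38,6],[39,0]]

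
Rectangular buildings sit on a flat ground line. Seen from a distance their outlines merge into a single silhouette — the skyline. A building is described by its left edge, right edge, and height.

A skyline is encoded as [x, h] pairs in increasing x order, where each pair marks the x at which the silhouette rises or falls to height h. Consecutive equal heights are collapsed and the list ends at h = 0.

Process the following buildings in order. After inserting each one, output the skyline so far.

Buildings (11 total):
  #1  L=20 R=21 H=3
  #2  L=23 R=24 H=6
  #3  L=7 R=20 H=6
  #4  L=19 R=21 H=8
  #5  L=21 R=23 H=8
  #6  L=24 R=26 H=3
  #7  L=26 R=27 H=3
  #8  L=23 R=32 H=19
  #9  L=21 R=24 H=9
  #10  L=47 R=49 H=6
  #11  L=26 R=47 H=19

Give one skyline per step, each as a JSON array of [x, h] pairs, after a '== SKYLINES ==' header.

== SKYLINES ==
[[20,3],[21,0]]
[[20,3],[21,0],[23,6],[24,0]]
[[7,6],[20,3],[21,0],[23,6],[24,0]]
[[7,6],[19,8],[21,0],[23,6],[24,0]]
[[7,6],[19,8],[23,6],[24,0]]
[[7,6],[19,8],[23,6],[24,3],[26,0]]
[[7,6],[19,8],[23,6],[24,3],[27,0]]
[[7,6],[19,8],[23,19],[32,0]]
[[7,6],[19,8],[21,9],[23,19],[32,0]]
[[7,6],[19,8],[21,9],[23,19],[32,0],[47,6],[49,0]]
[[7,6],[19,8],[21,9],[23,19],[47,6],[49,0]]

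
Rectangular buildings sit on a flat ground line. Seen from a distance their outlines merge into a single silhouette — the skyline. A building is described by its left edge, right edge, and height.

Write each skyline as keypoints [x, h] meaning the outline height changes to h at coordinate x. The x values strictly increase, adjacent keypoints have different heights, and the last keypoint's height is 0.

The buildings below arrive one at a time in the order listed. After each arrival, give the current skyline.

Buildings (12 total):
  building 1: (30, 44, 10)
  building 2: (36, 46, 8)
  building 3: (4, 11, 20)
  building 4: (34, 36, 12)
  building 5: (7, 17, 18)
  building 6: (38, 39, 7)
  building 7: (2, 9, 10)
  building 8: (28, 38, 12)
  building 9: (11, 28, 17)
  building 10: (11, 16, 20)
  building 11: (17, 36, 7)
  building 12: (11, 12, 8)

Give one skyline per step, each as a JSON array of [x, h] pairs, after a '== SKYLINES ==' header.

== SKYLINES ==
[[30,10],[44,0]]
[[30,10],[44,8],[46,0]]
[[4,20],[11,0],[30,10],[44,8],[46,0]]
[[4,20],[11,0],[30,10],[34,12],[36,10],[44,8],[46,0]]
[[4,20],[11,18],[17,0],[30,10],[34,12],[36,10],[44,8],[46,0]]
[[4,20],[11,18],[17,0],[30,10],[34,12],[36,10],[44,8],[46,0]]
[[2,10],[4,20],[11,18],[17,0],[30,10],[34,12],[36,10],[44,8],[46,0]]
[[2,10],[4,20],[11,18],[17,0],[28,12],[38,10],[44,8],[46,0]]
[[2,10],[4,20],[11,18],[17,17],[28,12],[38,10],[44,8],[46,0]]
[[2,10],[4,20],[16,18],[17,17],[28,12],[38,10],[44,8],[46,0]]
[[2,10],[4,20],[16,18],[17,17],[28,12],[38,10],[44,8],[46,0]]
[[2,10],[4,20],[16,18],[17,17],[28,12],[38,10],[44,8],[46,0]]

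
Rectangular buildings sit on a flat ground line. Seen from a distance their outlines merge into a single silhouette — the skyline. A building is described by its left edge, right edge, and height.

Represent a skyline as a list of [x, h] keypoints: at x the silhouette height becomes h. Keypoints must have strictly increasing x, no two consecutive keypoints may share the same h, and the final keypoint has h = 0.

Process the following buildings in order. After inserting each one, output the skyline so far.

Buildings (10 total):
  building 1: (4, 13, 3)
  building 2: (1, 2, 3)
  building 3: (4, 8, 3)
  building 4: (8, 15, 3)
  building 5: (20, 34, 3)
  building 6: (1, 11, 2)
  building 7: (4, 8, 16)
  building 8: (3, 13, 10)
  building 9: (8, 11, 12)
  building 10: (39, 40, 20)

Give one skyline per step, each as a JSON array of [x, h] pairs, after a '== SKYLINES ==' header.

== SKYLINES ==
[[4,3],[13,0]]
[[1,3],[2,0],[4,3],[13,0]]
[[1,3],[2,0],[4,3],[13,0]]
[[1,3],[2,0],[4,3],[15,0]]
[[1,3],[2,0],[4,3],[15,0],[20,3],[34,0]]
[[1,3],[2,2],[4,3],[15,0],[20,3],[34,0]]
[[1,3],[2,2],[4,16],[8,3],[15,0],[20,3],[34,0]]
[[1,3],[2,2],[3,10],[4,16],[8,10],[13,3],[15,0],[20,3],[34,0]]
[[1,3],[2,2],[3,10],[4,16],[8,12],[11,10],[13,3],[15,0],[20,3],[34,0]]
[[1,3],[2,2],[3,10],[4,16],[8,12],[11,10],[13,3],[15,0],[20,3],[34,0],[39,20],[40,0]]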